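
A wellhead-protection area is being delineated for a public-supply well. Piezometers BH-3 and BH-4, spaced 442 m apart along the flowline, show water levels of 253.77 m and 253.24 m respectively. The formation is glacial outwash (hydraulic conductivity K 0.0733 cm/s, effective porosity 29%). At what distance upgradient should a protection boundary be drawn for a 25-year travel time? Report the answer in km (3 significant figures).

Hydraulic gradient i = (253.77 − 253.24) / 442 = 0.53 / 442 = 0.001199
K = 0.0733 cm/s × 864 = 63.33 m/d
Darcy flux q = K·i = 63.33 × 0.001199 = 0.07594 m/d
v_s = q/n_e = 0.07594/0.29 = 0.2619 m/d
T = 25 yr × 365 = 9125 d
L = v × T = 0.2619 × 9125 = 2389 m
   = 2.39 km

2.39 km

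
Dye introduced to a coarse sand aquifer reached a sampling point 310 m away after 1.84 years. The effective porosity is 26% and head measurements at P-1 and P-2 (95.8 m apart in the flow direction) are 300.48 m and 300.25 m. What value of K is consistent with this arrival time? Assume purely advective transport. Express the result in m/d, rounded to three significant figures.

Hydraulic gradient i = (300.48 − 300.25) / 95.8 = 0.23 / 95.8 = 0.002401
t = 1.84 years = 671.6 d
v = L / t = 310 / 671.6 = 0.4616 m/d
K = v · n / i = 0.4616 × 0.26 / 0.002401 = 50.0 m/d

50.0 m/d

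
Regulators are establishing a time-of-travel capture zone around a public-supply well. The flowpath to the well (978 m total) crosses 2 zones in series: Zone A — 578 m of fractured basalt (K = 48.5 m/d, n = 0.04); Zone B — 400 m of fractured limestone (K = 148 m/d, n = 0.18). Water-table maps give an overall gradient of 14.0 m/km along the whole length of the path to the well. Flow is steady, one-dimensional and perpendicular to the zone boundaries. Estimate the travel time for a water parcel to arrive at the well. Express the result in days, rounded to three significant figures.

For zones in series the flux q is common to all zones; the equivalent conductivity is the harmonic (thickness-weighted) mean, K_eq = L_total / Σ(L_j/K_j).
Σ(L/K) = 578/48.5 + 400/148 = 11.92 + 2.703 = 14.62 d
K_eq = L_total / Σ(L/K) = 978 / 14.62 = 66.89 m/d
q = K_eq · i = 66.89 × 0.014 = 0.9365 m/d (same in every zone)
Zone A: v = q/n = 0.9365/0.04 = 23.41 m/d → t_A = 578/23.41 = 24.69 d
Zone B: v = q/n = 0.9365/0.18 = 5.203 m/d → t_B = 400/5.203 = 76.88 d
Total t = 24.69 + 76.88 = 101.6 d

102 days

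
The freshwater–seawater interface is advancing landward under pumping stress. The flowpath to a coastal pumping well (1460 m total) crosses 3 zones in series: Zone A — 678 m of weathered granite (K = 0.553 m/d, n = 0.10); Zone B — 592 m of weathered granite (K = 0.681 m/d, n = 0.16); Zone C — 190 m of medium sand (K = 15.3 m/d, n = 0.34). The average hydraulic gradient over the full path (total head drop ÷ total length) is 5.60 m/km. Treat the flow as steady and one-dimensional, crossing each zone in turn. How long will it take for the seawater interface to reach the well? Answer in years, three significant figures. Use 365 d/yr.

160 years

For zones in series the flux q is common to all zones; the equivalent conductivity is the harmonic (thickness-weighted) mean, K_eq = L_total / Σ(L_j/K_j).
Σ(L/K) = 678/0.553 + 592/0.681 + 190/15.3 = 1226 + 869.3 + 12.42 = 2108 d
K_eq = L_total / Σ(L/K) = 1460 / 2108 = 0.6927 m/d
q = K_eq · i = 0.6927 × 0.0056 = 0.003879 m/d (same in every zone)
Zone A: v = q/n = 0.003879/0.10 = 0.03879 m/d → t_A = 678/0.03879 = 17480 d
Zone B: v = q/n = 0.003879/0.16 = 0.02424 m/d → t_B = 592/0.02424 = 24420 d
Zone C: v = q/n = 0.003879/0.34 = 0.01141 m/d → t_C = 190/0.01141 = 16650 d
Total t = 17480 + 24420 + 16650 = 58550 d
   = 58550 / 365 = 160 yr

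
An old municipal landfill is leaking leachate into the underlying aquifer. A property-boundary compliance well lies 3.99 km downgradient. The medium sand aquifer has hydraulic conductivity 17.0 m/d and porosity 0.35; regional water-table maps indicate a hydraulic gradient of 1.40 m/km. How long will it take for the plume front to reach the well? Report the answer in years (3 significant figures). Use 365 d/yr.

161 years

Specific discharge q = 17.0 × 0.0014 = 0.02380 m/d
v_s = q/n_e = 0.02380/0.35 = 0.06800 m/d
L = 3.99 km = 3990 m
t = L / v = 3990 / 0.06800 = 58680 d
   = 58680 / 365 = 161 yr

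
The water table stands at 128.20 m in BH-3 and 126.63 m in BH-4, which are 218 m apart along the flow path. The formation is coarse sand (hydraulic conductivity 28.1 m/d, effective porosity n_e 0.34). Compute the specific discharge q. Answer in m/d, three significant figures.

Hydraulic gradient i = (128.20 − 126.63) / 218 = 1.57 / 218 = 0.007202
Specific discharge q = 28.1 × 0.007202 = 0.2024 m/d

0.202 m/d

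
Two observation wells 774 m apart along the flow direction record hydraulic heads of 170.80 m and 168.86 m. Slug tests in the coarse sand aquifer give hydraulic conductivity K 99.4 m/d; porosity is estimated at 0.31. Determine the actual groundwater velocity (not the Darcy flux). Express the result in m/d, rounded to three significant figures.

0.804 m/d

Hydraulic gradient i = (170.80 − 168.86) / 774 = 1.94 / 774 = 0.002506
Specific discharge q = 99.4 × 0.002506 = 0.2491 m/d
Seepage velocity v = q / n = 0.2491 / 0.31 = 0.8037 m/d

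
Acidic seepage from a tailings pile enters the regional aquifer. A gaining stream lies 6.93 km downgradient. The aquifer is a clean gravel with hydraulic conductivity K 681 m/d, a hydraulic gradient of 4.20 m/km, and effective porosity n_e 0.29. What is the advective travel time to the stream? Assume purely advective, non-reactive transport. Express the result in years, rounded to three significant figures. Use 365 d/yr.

1.93 years

Darcy flux q = K·i = 681 × 0.0042 = 2.860 m/d
v = Ki/n = 681·0.0042/0.29 = 9.863 m/d
L = 6.93 km = 6930 m
t = L / v = 6930 / 9.863 = 702.6 d
   = 702.6 / 365 = 1.93 yr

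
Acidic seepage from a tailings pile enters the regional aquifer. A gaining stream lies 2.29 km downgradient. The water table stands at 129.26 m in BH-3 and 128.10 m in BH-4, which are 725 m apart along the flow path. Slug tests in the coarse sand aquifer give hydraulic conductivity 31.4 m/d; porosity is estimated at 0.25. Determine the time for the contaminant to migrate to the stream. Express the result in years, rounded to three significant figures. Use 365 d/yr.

Hydraulic gradient i = (129.26 − 128.10) / 725 = 1.16 / 725 = 0.001600
q = Ki = 31.4 × 0.001600 = 0.05024 m/d
v_s = q/n_e = 0.05024/0.25 = 0.2010 m/d
L = 2.29 km = 2290 m
t = L / v = 2290 / 0.2010 = 11400 d
   = 11400 / 365 = 31.2 yr

31.2 years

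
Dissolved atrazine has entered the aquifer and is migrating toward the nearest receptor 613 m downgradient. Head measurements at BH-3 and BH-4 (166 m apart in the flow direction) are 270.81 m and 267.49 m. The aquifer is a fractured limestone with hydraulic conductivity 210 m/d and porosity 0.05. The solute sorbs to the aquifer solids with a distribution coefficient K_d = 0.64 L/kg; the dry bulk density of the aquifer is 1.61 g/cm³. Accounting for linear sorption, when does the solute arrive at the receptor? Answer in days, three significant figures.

158 days

Hydraulic gradient i = (270.81 − 267.49) / 166 = 3.32 / 166 = 0.02000
q = Ki = 210 × 0.02000 = 4.200 m/d
Average linear velocity = 4.200 / 0.05 = 84.00 m/d
Retardation R = 1 + ρ_b·K_d/n = 1 + 1.61×0.64/0.05 = 21.61
Contaminant velocity v_c = v/R = 84.00/21.61 = 3.887 m/d
t = L/v_c = 613/3.887 = 157.7 d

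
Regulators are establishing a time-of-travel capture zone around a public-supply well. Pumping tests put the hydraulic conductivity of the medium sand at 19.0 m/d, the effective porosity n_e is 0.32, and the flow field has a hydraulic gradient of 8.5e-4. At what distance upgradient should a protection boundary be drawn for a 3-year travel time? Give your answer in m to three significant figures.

55.3 m

q = Ki = 19.0 × 8.5e-4 = 0.01615 m/d
v = Ki/n = 19.0·8.5e-4/0.32 = 0.05047 m/d
T = 3 yr × 365 = 1095 d
L = v × T = 0.05047 × 1095 = 55.26 m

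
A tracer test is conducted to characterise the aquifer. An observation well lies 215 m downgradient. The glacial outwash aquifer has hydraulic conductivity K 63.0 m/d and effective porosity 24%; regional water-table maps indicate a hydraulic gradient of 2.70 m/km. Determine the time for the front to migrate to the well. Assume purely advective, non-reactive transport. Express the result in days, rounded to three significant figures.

q = Ki = 63.0 × 0.0027 = 0.1701 m/d
Seepage velocity v = q / n = 0.1701 / 0.24 = 0.7088 m/d
t = L / v = 215 / 0.7088 = 303.4 d

303 days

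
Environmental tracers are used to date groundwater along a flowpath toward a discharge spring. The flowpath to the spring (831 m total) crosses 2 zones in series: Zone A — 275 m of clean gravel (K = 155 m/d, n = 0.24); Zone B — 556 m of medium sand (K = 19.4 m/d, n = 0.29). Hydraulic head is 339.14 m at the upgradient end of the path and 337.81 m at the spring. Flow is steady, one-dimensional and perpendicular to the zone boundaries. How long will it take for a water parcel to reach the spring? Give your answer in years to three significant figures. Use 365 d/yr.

14.2 years

Total head drop ΔH = 339.14 − 337.81 = 1.33 m
Continuity: the same q passes through each zone, so ΔH = q·Σ(L_j/K_j) — the zones act as resistances in series.
Σ(L/K) = 275/155 + 556/19.4 = 1.774 + 28.66 = 30.43 d
q = ΔH / Σ(L/K) = 1.33 / 30.43 = 0.04370 m/d (same in every zone)
Zone A: v = q/n = 0.04370/0.24 = 0.1821 m/d → t_A = 275/0.1821 = 1510 d
Zone B: v = q/n = 0.04370/0.29 = 0.1507 m/d → t_B = 556/0.1507 = 3690 d
Total t = 1510 + 3690 = 5200 d
   = 5200 / 365 = 14.2 yr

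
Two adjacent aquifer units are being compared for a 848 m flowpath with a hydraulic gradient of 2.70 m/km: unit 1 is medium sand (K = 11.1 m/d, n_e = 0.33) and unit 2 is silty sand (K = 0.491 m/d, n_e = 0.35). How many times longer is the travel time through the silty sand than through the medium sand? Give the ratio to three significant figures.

24.0

Unit 1 (medium sand): v = 11.1×0.0027/0.33 = 0.09082 m/d, t = 848/0.09082 = 9337 d
Unit 2 (silty sand): v = 0.491×0.0027/0.35 = 0.003788 m/d, t = 848/0.003788 = 223900 d
t(silty sand) / t(medium sand) = 223900/9337 = 24.0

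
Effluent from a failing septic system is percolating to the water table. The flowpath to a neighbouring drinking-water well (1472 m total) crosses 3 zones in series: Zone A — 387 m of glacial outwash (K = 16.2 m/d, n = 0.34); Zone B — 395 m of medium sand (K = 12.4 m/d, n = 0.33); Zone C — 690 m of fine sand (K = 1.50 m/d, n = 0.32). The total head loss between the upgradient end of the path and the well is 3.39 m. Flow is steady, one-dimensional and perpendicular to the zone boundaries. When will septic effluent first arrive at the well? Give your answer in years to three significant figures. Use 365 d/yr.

201 years

Continuity: the same q passes through each zone, so ΔH = q·Σ(L_j/K_j) — the zones act as resistances in series.
Σ(L/K) = 387/16.2 + 395/12.4 + 690/1.50 = 23.89 + 31.85 + 460.0 = 515.7 d
q = ΔH / Σ(L/K) = 3.39 / 515.7 = 0.006573 m/d (same in every zone)
Zone A: v = q/n = 0.006573/0.34 = 0.01933 m/d → t_A = 387/0.01933 = 20020 d
Zone B: v = q/n = 0.006573/0.33 = 0.01992 m/d → t_B = 395/0.01992 = 19830 d
Zone C: v = q/n = 0.006573/0.32 = 0.02054 m/d → t_C = 690/0.02054 = 33590 d
Total t = 20020 + 19830 + 33590 = 73440 d
   = 73440 / 365 = 201 yr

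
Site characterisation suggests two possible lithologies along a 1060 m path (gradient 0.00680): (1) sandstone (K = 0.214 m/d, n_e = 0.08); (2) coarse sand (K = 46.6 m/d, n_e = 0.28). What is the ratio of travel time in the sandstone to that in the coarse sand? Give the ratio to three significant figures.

Unit 1 (sandstone): v = 0.214×0.0068/0.08 = 0.01819 m/d, t = 1060/0.01819 = 58270 d
Unit 2 (coarse sand): v = 46.6×0.0068/0.28 = 1.132 m/d, t = 1060/1.132 = 936.6 d
t(sandstone) / t(coarse sand) = 58270/936.6 = 62.2

62.2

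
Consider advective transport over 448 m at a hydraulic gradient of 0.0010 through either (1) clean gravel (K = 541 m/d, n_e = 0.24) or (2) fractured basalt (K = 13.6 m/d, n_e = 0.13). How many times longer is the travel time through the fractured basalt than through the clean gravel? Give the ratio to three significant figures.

Unit 1 (clean gravel): v = 541×0.0010/0.24 = 2.254 m/d, t = 448/2.254 = 198.7 d
Unit 2 (fractured basalt): v = 13.6×0.0010/0.13 = 0.1046 m/d, t = 448/0.1046 = 4282 d
t(fractured basalt) / t(clean gravel) = 4282/198.7 = 21.5

21.5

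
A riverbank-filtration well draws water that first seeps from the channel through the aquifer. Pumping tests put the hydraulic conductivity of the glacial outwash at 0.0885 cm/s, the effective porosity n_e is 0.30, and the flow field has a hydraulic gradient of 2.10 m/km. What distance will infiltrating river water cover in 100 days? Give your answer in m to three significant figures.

K = 0.0885 cm/s × 864 = 76.46 m/d
Darcy flux q = K·i = 76.46 × 0.0021 = 0.1606 m/d
v_s = q/n_e = 0.1606/0.30 = 0.5352 m/d
L = v × T = 0.5352 × 100 = 53.52 m

53.5 m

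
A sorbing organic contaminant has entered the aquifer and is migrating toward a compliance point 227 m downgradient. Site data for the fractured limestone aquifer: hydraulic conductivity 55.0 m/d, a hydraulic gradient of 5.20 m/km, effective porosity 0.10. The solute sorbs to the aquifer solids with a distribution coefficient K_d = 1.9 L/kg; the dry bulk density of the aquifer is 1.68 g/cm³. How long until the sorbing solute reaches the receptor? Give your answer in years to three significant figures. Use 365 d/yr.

Specific discharge q = 55.0 × 0.0052 = 0.2860 m/d
Average linear velocity = 0.2860 / 0.10 = 2.860 m/d
Retardation R = 1 + ρ_b·K_d/n = 1 + 1.68×1.9/0.10 = 32.92
Contaminant velocity v_c = v/R = 2.860/32.92 = 0.08688 m/d
t = L/v_c = 227/0.08688 = 2613 d
   = 2613/365 = 7.16 yr

7.16 years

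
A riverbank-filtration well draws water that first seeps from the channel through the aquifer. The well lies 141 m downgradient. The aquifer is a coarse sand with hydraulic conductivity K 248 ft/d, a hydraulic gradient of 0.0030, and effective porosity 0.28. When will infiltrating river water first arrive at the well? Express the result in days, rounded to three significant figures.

K = 248 ft/d × 0.3048 = 75.59 m/d
Darcy flux q = K·i = 75.59 × 0.0030 = 0.2268 m/d
Average linear velocity = 0.2268 / 0.28 = 0.8099 m/d
t = L / v = 141 / 0.8099 = 174.1 d

174 days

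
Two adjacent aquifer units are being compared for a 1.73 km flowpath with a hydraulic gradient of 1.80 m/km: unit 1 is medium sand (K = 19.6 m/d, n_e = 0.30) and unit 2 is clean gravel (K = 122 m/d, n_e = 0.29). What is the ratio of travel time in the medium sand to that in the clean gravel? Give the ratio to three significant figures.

6.44

Unit 1 (medium sand): v = 19.6×0.0018/0.30 = 0.1176 m/d, t = 1730/0.1176 = 14710 d
Unit 2 (clean gravel): v = 122×0.0018/0.29 = 0.7572 m/d, t = 1730/0.7572 = 2285 d
t(medium sand) / t(clean gravel) = 14710/2285 = 6.44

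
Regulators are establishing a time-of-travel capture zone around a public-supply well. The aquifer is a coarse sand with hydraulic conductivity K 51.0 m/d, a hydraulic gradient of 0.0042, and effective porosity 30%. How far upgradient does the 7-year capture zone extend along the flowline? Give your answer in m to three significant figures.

1820 m

Darcy flux q = K·i = 51.0 × 0.0042 = 0.2142 m/d
Average linear velocity = 0.2142 / 0.30 = 0.7140 m/d
T = 7 yr × 365 = 2555 d
L = v × T = 0.7140 × 2555 = 1824 m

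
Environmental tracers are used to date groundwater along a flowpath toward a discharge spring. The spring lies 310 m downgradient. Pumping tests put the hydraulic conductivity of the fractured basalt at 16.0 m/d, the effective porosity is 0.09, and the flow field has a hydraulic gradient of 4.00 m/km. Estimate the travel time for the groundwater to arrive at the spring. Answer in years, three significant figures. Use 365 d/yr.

q = Ki = 16.0 × 0.0040 = 0.06400 m/d
Average linear velocity = 0.06400 / 0.09 = 0.7111 m/d
t = L / v = 310 / 0.7111 = 435.9 d
   = 435.9 / 365 = 1.19 yr

1.19 years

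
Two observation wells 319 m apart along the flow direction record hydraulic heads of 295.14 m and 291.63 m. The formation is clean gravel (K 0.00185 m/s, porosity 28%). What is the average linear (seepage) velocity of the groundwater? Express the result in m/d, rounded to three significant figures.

Hydraulic gradient i = (295.14 − 291.63) / 319 = 3.51 / 319 = 0.01100
K = 0.00185 m/s × 86400 s/d = 159.8 m/d
Darcy flux q = K·i = 159.8 × 0.01100 = 1.759 m/d
v_s = q/n_e = 1.759/0.28 = 6.281 m/d

6.28 m/d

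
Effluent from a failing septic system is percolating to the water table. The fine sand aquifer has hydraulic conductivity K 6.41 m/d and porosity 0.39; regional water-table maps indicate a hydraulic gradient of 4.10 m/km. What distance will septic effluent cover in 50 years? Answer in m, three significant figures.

1230 m

q = Ki = 6.41 × 0.0041 = 0.02628 m/d
v_s = q/n_e = 0.02628/0.39 = 0.06739 m/d
T = 50 yr × 365 = 18250 d
L = v × T = 0.06739 × 18250 = 1230 m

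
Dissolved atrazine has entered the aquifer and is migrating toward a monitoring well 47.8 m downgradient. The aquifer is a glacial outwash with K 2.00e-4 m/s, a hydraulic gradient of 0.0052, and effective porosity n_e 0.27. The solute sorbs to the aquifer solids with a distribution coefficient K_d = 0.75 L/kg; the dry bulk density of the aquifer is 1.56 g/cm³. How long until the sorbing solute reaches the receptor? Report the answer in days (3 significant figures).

766 days

K = 2.00e-4 m/s × 86400 s/d = 17.28 m/d
Darcy flux q = K·i = 17.28 × 0.0052 = 0.08986 m/d
Seepage velocity v = q / n = 0.08986 / 0.27 = 0.3328 m/d
Retardation R = 1 + ρ_b·K_d/n = 1 + 1.56×0.75/0.27 = 5.333
Contaminant velocity v_c = v/R = 0.3328/5.333 = 0.06240 m/d
t = L/v_c = 47.8/0.06240 = 766.0 d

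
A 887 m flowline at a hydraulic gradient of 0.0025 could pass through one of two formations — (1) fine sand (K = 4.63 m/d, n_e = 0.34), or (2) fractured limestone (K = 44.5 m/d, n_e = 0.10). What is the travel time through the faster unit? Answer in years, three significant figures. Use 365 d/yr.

2.18 years

Unit 1 (fine sand): v = 4.63×0.0025/0.34 = 0.03404 m/d, t = 887/0.03404 = 26050 d
Unit 2 (fractured limestone): v = 44.5×0.0025/0.10 = 1.113 m/d, t = 887/1.113 = 797.3 d
Faster: 797.3 d / 365 = 2.18 yr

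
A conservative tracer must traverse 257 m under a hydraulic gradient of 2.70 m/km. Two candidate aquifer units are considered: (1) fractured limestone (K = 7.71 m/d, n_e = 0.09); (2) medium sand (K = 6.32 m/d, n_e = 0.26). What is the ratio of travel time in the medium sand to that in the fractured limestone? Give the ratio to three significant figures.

3.52

Unit 1 (fractured limestone): v = 7.71×0.0027/0.09 = 0.2313 m/d, t = 257/0.2313 = 1111 d
Unit 2 (medium sand): v = 6.32×0.0027/0.26 = 0.06563 m/d, t = 257/0.06563 = 3916 d
t(medium sand) / t(fractured limestone) = 3916/1111 = 3.52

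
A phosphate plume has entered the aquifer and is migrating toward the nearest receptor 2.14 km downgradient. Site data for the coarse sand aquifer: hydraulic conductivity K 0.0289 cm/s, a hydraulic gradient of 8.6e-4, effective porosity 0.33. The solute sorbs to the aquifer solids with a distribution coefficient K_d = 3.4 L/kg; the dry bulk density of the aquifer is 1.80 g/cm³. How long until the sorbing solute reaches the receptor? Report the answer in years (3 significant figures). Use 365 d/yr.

K = 0.0289 cm/s × 864 = 24.97 m/d
q = Ki = 24.97 × 8.6e-4 = 0.02147 m/d
v = Ki/n = 24.97·8.6e-4/0.33 = 0.06507 m/d
Retardation R = 1 + ρ_b·K_d/n = 1 + 1.80×3.4/0.33 = 19.55
Contaminant velocity v_c = v/R = 0.06507/19.55 = 0.003329 m/d
L = 2.14 km = 2140 m
t = L/v_c = 2140/0.003329 = 642800 d
   = 642800/365 = 1760 yr

1760 years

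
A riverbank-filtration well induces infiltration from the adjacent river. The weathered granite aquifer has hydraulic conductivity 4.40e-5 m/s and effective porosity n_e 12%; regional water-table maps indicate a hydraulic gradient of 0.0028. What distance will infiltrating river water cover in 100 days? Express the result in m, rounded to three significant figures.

K = 4.40e-5 m/s × 86400 s/d = 3.802 m/d
Specific discharge q = 3.802 × 0.0028 = 0.01064 m/d
Average linear velocity = 0.01064 / 0.12 = 0.08870 m/d
L = v × T = 0.08870 × 100 = 8.870 m

8.87 m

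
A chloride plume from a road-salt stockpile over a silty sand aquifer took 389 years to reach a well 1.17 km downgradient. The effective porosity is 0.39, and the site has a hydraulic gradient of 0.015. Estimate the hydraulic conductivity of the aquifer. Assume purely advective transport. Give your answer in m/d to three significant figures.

0.214 m/d

t = 389 years = 142000 d
L = 1.17 km = 1170 m
v = L / t = 1170 / 142000 = 0.008240 m/d
K = v · n / i = 0.008240 × 0.39 / 0.015 = 0.214 m/d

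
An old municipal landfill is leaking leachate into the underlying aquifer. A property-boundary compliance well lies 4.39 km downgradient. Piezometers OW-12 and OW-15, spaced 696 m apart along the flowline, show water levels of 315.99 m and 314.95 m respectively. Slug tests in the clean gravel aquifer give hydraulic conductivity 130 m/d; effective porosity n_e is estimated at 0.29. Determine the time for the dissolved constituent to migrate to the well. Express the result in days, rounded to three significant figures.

6550 days

Hydraulic gradient i = (315.99 − 314.95) / 696 = 1.04 / 696 = 0.001494
q = Ki = 130 × 0.001494 = 0.1943 m/d
v = Ki/n = 130·0.001494/0.29 = 0.6698 m/d
L = 4.39 km = 4390 m
t = L / v = 4390 / 0.6698 = 6554 d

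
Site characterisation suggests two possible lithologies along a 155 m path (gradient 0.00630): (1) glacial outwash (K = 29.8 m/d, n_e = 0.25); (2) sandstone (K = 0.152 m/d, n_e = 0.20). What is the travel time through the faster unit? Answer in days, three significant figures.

206 days

Unit 1 (glacial outwash): v = 29.8×0.0063/0.25 = 0.7510 m/d, t = 155/0.7510 = 206.4 d
Unit 2 (sandstone): v = 0.152×0.0063/0.20 = 0.004788 m/d, t = 155/0.004788 = 32370 d
Faster unit: t = 206 d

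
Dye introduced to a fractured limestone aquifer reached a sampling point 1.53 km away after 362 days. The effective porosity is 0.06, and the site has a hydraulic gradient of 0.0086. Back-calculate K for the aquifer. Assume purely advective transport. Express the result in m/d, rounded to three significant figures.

L = 1.53 km = 1530 m
v = L / t = 1530 / 362 = 4.227 m/d
K = v · n / i = 4.227 × 0.06 / 0.0086 = 29.5 m/d

29.5 m/d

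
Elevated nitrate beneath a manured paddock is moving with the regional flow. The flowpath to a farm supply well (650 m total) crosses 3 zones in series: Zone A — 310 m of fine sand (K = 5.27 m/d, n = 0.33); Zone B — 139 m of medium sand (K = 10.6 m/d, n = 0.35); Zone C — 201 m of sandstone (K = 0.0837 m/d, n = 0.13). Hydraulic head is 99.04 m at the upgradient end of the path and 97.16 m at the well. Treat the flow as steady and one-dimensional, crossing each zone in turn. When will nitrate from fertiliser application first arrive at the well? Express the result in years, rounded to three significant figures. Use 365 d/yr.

Total head drop ΔH = 99.04 − 97.16 = 1.88 m
Continuity: the same q passes through each zone, so ΔH = q·Σ(L_j/K_j) — the zones act as resistances in series.
Σ(L/K) = 310/5.27 + 139/10.6 + 201/0.0837 = 58.82 + 13.11 + 2401 = 2473 d
q = ΔH / Σ(L/K) = 1.88 / 2473 = 7.601e-4 m/d (same in every zone)
Zone A: v = q/n = 7.601e-4/0.33 = 0.002303 m/d → t_A = 310/0.002303 = 134600 d
Zone B: v = q/n = 7.601e-4/0.35 = 0.002172 m/d → t_B = 139/0.002172 = 64010 d
Zone C: v = q/n = 7.601e-4/0.13 = 0.005847 m/d → t_C = 201/0.005847 = 34380 d
Total t = 134600 + 64010 + 34380 = 233000 d
   = 233000 / 365 = 638 yr

638 years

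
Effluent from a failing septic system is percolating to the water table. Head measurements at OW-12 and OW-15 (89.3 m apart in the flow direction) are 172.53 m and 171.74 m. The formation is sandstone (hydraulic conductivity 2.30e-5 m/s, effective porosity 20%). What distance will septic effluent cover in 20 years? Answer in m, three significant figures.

642 m

Hydraulic gradient i = (172.53 − 171.74) / 89.3 = 0.79 / 89.3 = 0.008847
K = 2.30e-5 m/s × 86400 s/d = 1.987 m/d
Specific discharge q = 1.987 × 0.008847 = 0.01758 m/d
Average linear velocity = 0.01758 / 0.20 = 0.08790 m/d
T = 20 yr × 365 = 7300 d
L = v × T = 0.08790 × 7300 = 641.7 m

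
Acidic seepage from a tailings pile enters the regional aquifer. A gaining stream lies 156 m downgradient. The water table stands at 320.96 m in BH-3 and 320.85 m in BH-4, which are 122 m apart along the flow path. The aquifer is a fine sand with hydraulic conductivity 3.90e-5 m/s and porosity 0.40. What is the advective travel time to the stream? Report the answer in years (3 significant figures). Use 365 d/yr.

Hydraulic gradient i = (320.96 − 320.85) / 122 = 0.11 / 122 = 9.016e-4
K = 3.90e-5 m/s × 86400 s/d = 3.370 m/d
Specific discharge q = 3.370 × 9.016e-4 = 0.003038 m/d
Average linear velocity = 0.003038 / 0.40 = 0.007595 m/d
t = L / v = 156 / 0.007595 = 20540 d
   = 20540 / 365 = 56.3 yr

56.3 years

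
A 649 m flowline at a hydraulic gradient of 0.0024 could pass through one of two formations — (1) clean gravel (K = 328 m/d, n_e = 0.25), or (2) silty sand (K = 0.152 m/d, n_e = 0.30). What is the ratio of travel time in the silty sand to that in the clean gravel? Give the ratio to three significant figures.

Unit 1 (clean gravel): v = 328×0.0024/0.25 = 3.149 m/d, t = 649/3.149 = 206.1 d
Unit 2 (silty sand): v = 0.152×0.0024/0.30 = 0.001216 m/d, t = 649/0.001216 = 533700 d
t(silty sand) / t(clean gravel) = 533700/206.1 = 2590

2590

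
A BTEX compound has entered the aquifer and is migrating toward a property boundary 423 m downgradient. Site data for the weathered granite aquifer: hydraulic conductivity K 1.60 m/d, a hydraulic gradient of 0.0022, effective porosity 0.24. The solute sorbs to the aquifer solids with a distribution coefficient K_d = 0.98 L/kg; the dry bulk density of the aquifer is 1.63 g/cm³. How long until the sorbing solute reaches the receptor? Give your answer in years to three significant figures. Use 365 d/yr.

q = Ki = 1.60 × 0.0022 = 0.003520 m/d
v_s = q/n_e = 0.003520/0.24 = 0.01467 m/d
Retardation R = 1 + ρ_b·K_d/n = 1 + 1.63×0.98/0.24 = 7.656
Contaminant velocity v_c = v/R = 0.01467/7.656 = 0.001916 m/d
t = L/v_c = 423/0.001916 = 220800 d
   = 220800/365 = 605 yr

605 years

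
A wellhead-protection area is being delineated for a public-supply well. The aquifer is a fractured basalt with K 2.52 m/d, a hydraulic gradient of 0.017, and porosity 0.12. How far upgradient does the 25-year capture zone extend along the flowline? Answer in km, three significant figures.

Darcy flux q = K·i = 2.52 × 0.017 = 0.04284 m/d
Seepage velocity v = q / n = 0.04284 / 0.12 = 0.3570 m/d
T = 25 yr × 365 = 9125 d
L = v × T = 0.3570 × 9125 = 3258 m
   = 3.26 km

3.26 km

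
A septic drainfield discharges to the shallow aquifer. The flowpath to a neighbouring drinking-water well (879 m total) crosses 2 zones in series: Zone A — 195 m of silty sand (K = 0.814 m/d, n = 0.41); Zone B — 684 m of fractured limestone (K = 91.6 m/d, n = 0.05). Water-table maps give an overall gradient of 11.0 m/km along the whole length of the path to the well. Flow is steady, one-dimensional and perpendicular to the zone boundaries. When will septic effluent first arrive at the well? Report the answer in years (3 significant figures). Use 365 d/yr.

7.99 years

For zones in series the flux q is common to all zones; the equivalent conductivity is the harmonic (thickness-weighted) mean, K_eq = L_total / Σ(L_j/K_j).
Σ(L/K) = 195/0.814 + 684/91.6 = 239.6 + 7.467 = 247.0 d
K_eq = L_total / Σ(L/K) = 879 / 247.0 = 3.558 m/d
q = K_eq · i = 3.558 × 0.011 = 0.03914 m/d (same in every zone)
Zone A: v = q/n = 0.03914/0.41 = 0.09547 m/d → t_A = 195/0.09547 = 2043 d
Zone B: v = q/n = 0.03914/0.05 = 0.7828 m/d → t_B = 684/0.7828 = 873.7 d
Total t = 2043 + 873.7 = 2916 d
   = 2916 / 365 = 7.99 yr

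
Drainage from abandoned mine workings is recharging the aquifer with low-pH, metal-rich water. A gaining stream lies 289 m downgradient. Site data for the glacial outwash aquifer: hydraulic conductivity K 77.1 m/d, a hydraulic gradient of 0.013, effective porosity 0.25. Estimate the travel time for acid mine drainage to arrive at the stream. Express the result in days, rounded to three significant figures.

72.1 days

Darcy flux q = K·i = 77.1 × 0.013 = 1.002 m/d
v = Ki/n = 77.1·0.013/0.25 = 4.009 m/d
t = L / v = 289 / 4.009 = 72.08 d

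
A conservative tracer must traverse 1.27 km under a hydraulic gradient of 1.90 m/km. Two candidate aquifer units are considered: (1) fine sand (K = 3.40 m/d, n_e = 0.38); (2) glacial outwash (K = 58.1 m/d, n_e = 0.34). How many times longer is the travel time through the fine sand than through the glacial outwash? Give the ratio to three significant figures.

19.1

Unit 1 (fine sand): v = 3.40×0.0019/0.38 = 0.01700 m/d, t = 1270/0.01700 = 74710 d
Unit 2 (glacial outwash): v = 58.1×0.0019/0.34 = 0.3247 m/d, t = 1270/0.3247 = 3912 d
t(fine sand) / t(glacial outwash) = 74710/3912 = 19.1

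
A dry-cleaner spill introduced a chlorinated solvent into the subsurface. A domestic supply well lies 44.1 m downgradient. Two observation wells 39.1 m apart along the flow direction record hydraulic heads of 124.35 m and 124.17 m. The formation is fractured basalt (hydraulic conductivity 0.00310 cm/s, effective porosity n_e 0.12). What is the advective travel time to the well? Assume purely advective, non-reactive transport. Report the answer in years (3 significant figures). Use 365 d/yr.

1.18 years

Hydraulic gradient i = (124.35 − 124.17) / 39.1 = 0.18 / 39.1 = 0.004604
K = 0.00310 cm/s × 864 = 2.678 m/d
q = Ki = 2.678 × 0.004604 = 0.01233 m/d
v_s = q/n_e = 0.01233/0.12 = 0.1028 m/d
t = L / v = 44.1 / 0.1028 = 429.2 d
   = 429.2 / 365 = 1.18 yr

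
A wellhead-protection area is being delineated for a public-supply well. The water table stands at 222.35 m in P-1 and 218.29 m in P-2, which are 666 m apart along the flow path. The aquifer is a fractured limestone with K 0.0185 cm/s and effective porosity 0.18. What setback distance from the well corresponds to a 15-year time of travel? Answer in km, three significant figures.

Hydraulic gradient i = (222.35 − 218.29) / 666 = 4.06 / 666 = 0.006096
K = 0.0185 cm/s × 864 = 15.98 m/d
Darcy flux q = K·i = 15.98 × 0.006096 = 0.09744 m/d
Average linear velocity = 0.09744 / 0.18 = 0.5413 m/d
T = 15 yr × 365 = 5475 d
L = v × T = 0.5413 × 5475 = 2964 m
   = 2.96 km

2.96 km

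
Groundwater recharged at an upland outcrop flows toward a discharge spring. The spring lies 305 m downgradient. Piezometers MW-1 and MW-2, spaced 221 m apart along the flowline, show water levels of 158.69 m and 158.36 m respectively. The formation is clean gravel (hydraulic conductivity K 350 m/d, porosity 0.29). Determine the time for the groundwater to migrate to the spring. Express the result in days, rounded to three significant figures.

Hydraulic gradient i = (158.69 − 158.36) / 221 = 0.33 / 221 = 0.001493
q = Ki = 350 × 0.001493 = 0.5226 m/d
v = Ki/n = 350·0.001493/0.29 = 1.802 m/d
t = L / v = 305 / 1.802 = 169.2 d

169 days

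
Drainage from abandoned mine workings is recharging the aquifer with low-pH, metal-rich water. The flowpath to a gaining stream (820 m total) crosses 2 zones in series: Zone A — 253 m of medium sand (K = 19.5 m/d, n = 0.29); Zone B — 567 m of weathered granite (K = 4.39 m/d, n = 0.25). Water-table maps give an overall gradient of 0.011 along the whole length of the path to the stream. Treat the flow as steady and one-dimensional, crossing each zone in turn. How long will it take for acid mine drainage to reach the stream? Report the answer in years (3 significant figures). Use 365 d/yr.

For zones in series the flux q is common to all zones; the equivalent conductivity is the harmonic (thickness-weighted) mean, K_eq = L_total / Σ(L_j/K_j).
Σ(L/K) = 253/19.5 + 567/4.39 = 12.97 + 129.2 = 142.1 d
K_eq = L_total / Σ(L/K) = 820 / 142.1 = 5.769 m/d
q = K_eq · i = 5.769 × 0.011 = 0.06346 m/d (same in every zone)
Zone A: v = q/n = 0.06346/0.29 = 0.2188 m/d → t_A = 253/0.2188 = 1156 d
Zone B: v = q/n = 0.06346/0.25 = 0.2538 m/d → t_B = 567/0.2538 = 2234 d
Total t = 1156 + 2234 = 3390 d
   = 3390 / 365 = 9.29 yr

9.29 years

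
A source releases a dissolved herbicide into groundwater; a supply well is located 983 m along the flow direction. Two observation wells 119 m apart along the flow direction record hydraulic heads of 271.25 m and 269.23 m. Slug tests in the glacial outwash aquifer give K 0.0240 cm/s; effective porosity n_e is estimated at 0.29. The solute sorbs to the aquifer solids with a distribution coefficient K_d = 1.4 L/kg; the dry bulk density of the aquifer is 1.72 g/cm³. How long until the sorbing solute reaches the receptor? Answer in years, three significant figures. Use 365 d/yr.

Hydraulic gradient i = (271.25 − 269.23) / 119 = 2.02 / 119 = 0.01697
K = 0.0240 cm/s × 864 = 20.74 m/d
Specific discharge q = 20.74 × 0.01697 = 0.3520 m/d
v = Ki/n = 20.74·0.01697/0.29 = 1.214 m/d
Retardation R = 1 + ρ_b·K_d/n = 1 + 1.72×1.4/0.29 = 9.303
Contaminant velocity v_c = v/R = 1.214/9.303 = 0.1305 m/d
t = L/v_c = 983/0.1305 = 7535 d
   = 7535/365 = 20.6 yr

20.6 years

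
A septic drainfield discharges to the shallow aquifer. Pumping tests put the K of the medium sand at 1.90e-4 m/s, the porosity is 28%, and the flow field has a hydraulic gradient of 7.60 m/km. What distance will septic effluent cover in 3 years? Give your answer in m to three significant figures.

488 m

K = 1.90e-4 m/s × 86400 s/d = 16.42 m/d
Specific discharge q = 16.42 × 0.0076 = 0.1248 m/d
v = Ki/n = 16.42·0.0076/0.28 = 0.4456 m/d
T = 3 yr × 365 = 1095 d
L = v × T = 0.4456 × 1095 = 487.9 m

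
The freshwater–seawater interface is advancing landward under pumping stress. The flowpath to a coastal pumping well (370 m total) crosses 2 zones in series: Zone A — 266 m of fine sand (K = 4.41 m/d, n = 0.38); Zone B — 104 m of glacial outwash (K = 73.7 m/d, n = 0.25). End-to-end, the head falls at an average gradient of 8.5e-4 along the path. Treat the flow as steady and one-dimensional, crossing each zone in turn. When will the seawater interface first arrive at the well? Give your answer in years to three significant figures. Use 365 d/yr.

Steady 1-D flow in series ⇒ the Darcy flux q is identical in every zone and the zone head losses add (resistances L/K in series).
Σ(L/K) = 266/4.41 + 104/73.7 = 60.32 + 1.411 = 61.73 d
K_eq = L_total / Σ(L/K) = 370 / 61.73 = 5.994 m/d
q = K_eq · i = 5.994 × 8.5e-4 = 0.005095 m/d (same in every zone)
Zone A: v = q/n = 0.005095/0.38 = 0.01341 m/d → t_A = 266/0.01341 = 19840 d
Zone B: v = q/n = 0.005095/0.25 = 0.02038 m/d → t_B = 104/0.02038 = 5103 d
Total t = 19840 + 5103 = 24940 d
   = 24940 / 365 = 68.3 yr

68.3 years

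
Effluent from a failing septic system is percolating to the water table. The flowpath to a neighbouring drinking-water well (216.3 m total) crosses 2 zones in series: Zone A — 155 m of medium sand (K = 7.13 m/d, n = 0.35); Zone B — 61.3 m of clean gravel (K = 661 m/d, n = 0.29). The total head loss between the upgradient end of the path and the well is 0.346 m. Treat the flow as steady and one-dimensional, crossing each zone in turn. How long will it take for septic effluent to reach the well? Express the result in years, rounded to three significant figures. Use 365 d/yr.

Continuity: the same q passes through each zone, so ΔH = q·Σ(L_j/K_j) — the zones act as resistances in series.
Σ(L/K) = 155/7.13 + 61.3/661 = 21.74 + 0.09274 = 21.83 d
q = ΔH / Σ(L/K) = 0.346 / 21.83 = 0.01585 m/d (same in every zone)
Zone A: v = q/n = 0.01585/0.35 = 0.04528 m/d → t_A = 155/0.04528 = 3423 d
Zone B: v = q/n = 0.01585/0.29 = 0.05465 m/d → t_B = 61.3/0.05465 = 1122 d
Total t = 3423 + 1122 = 4545 d
   = 4545 / 365 = 12.5 yr

12.5 years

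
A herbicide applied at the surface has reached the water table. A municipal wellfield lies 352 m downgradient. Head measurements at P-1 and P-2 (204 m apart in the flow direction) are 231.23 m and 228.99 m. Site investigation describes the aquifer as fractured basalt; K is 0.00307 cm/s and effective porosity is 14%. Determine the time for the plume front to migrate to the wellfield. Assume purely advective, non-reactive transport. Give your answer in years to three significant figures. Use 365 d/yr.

4.64 years

Hydraulic gradient i = (231.23 − 228.99) / 204 = 2.24 / 204 = 0.01098
K = 0.00307 cm/s × 864 = 2.652 m/d
Specific discharge q = 2.652 × 0.01098 = 0.02913 m/d
Average linear velocity = 0.02913 / 0.14 = 0.2080 m/d
t = L / v = 352 / 0.2080 = 1692 d
   = 1692 / 365 = 4.64 yr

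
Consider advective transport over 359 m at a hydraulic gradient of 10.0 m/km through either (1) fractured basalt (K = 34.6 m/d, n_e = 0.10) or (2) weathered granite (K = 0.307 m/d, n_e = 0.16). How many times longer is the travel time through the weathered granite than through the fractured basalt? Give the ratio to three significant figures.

Unit 1 (fractured basalt): v = 34.6×0.010/0.10 = 3.460 m/d, t = 359/3.460 = 103.8 d
Unit 2 (weathered granite): v = 0.307×0.010/0.16 = 0.01919 m/d, t = 359/0.01919 = 18710 d
t(weathered granite) / t(fractured basalt) = 18710/103.8 = 180

180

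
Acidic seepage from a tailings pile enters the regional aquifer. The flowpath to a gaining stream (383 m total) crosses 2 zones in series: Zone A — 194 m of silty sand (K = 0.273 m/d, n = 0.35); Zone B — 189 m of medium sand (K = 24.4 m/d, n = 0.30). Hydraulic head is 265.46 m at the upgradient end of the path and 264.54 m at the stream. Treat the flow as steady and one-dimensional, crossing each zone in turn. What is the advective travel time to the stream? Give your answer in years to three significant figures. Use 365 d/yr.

Total head drop ΔH = 265.46 − 264.54 = 0.92 m
Continuity: the same q passes through each zone, so ΔH = q·Σ(L_j/K_j) — the zones act as resistances in series.
Σ(L/K) = 194/0.273 + 189/24.4 = 710.6 + 7.746 = 718.4 d
q = ΔH / Σ(L/K) = 0.92 / 718.4 = 0.001281 m/d (same in every zone)
Zone A: v = q/n = 0.001281/0.35 = 0.003659 m/d → t_A = 194/0.003659 = 53020 d
Zone B: v = q/n = 0.001281/0.30 = 0.004269 m/d → t_B = 189/0.004269 = 44270 d
Total t = 53020 + 44270 = 97290 d
   = 97290 / 365 = 267 yr

267 years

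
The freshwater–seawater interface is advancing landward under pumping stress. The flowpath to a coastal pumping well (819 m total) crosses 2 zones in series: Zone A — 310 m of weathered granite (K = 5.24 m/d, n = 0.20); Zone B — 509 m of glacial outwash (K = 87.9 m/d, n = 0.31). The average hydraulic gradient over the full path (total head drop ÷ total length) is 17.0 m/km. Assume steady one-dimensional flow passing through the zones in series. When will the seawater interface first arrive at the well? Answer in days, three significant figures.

1030 days

Steady 1-D flow in series ⇒ the Darcy flux q is identical in every zone and the zone head losses add (resistances L/K in series).
Σ(L/K) = 310/5.24 + 509/87.9 = 59.16 + 5.791 = 64.95 d
K_eq = L_total / Σ(L/K) = 819 / 64.95 = 12.61 m/d
q = K_eq · i = 12.61 × 0.017 = 0.2144 m/d (same in every zone)
Zone A: v = q/n = 0.2144/0.20 = 1.072 m/d → t_A = 310/1.072 = 289.2 d
Zone B: v = q/n = 0.2144/0.31 = 0.6915 m/d → t_B = 509/0.6915 = 736.1 d
Total t = 289.2 + 736.1 = 1025 d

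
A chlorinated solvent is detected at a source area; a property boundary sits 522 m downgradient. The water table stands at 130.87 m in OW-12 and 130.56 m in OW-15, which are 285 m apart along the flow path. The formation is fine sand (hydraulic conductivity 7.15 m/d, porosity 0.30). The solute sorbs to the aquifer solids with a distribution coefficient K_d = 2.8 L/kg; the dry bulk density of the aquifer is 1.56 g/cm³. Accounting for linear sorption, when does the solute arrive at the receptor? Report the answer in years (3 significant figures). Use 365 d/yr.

858 years

Hydraulic gradient i = (130.87 − 130.56) / 285 = 0.31 / 285 = 0.001088
q = Ki = 7.15 × 0.001088 = 0.007777 m/d
v = Ki/n = 7.15·0.001088/0.30 = 0.02592 m/d
Retardation R = 1 + ρ_b·K_d/n = 1 + 1.56×2.8/0.30 = 15.56
Contaminant velocity v_c = v/R = 0.02592/15.56 = 0.001666 m/d
t = L/v_c = 522/0.001666 = 313300 d
   = 313300/365 = 858 yr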